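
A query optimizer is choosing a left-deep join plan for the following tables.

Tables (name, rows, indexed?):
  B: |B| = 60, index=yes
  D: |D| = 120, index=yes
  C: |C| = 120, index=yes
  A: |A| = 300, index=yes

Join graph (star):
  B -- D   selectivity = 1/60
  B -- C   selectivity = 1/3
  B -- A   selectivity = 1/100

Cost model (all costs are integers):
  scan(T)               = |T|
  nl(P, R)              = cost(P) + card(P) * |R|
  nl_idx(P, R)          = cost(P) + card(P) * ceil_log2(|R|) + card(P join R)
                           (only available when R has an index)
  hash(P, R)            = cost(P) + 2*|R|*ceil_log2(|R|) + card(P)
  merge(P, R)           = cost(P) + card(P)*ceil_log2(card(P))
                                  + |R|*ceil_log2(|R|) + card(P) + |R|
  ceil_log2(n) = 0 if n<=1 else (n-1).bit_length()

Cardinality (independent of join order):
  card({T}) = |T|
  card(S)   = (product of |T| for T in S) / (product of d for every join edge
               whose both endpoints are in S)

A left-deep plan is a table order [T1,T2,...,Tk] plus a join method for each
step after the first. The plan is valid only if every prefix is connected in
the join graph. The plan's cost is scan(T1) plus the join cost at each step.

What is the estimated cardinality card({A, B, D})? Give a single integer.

Tables in S: A(300), B(60), D(120)
Edges inside S: B-D(d=60), B-A(d=100)
numerator = 300 * 60 * 120 = 2160000
denominator = 60 * 100 = 6000
card(S) = 2160000 / 6000 = 360

360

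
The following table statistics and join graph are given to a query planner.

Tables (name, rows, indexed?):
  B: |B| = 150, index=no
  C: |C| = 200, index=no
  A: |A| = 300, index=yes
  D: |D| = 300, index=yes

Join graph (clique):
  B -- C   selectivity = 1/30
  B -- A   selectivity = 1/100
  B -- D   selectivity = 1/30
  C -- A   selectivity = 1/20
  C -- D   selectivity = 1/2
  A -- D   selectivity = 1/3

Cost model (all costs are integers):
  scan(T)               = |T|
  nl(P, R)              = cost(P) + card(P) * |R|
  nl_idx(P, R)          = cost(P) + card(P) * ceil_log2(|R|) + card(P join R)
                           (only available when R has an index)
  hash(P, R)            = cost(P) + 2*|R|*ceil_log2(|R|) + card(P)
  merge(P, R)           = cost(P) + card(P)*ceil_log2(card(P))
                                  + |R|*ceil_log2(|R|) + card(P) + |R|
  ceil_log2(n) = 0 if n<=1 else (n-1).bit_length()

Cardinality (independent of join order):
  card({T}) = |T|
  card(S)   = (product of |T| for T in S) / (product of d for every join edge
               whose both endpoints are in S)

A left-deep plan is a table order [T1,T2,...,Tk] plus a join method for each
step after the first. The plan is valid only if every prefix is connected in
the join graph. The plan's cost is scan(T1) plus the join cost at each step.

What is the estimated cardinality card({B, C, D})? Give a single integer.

Tables in S: B(150), C(200), D(300)
Edges inside S: B-C(d=30), B-D(d=30), C-D(d=2)
numerator = 150 * 200 * 300 = 9000000
denominator = 30 * 30 * 2 = 1800
card(S) = 9000000 / 1800 = 5000

5000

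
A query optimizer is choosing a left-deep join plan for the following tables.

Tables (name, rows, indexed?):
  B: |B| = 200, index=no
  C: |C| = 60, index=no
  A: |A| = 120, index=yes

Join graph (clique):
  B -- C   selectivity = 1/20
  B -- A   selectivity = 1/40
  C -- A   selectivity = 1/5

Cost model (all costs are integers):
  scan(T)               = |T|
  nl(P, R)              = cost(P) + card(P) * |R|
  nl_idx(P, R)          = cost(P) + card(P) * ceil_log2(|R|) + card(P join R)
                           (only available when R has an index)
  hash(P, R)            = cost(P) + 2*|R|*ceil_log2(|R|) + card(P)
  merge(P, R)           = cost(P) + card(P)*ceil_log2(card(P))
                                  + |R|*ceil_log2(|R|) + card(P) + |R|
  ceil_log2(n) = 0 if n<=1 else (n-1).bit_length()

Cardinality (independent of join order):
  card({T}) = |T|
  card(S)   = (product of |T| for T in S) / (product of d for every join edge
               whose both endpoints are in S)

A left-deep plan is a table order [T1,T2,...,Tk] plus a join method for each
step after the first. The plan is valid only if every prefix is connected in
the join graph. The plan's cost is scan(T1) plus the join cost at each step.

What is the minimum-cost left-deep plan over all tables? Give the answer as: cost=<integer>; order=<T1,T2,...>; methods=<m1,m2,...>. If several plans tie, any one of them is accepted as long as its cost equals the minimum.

cost=3400; order=B,A,C; methods=hash,hash

Selinger DP (subsets sized 1..n):
  {B}: scan cost=200, card=200
  {C}: scan cost=60, card=60
  {A}: scan cost=120, card=120
  {BC}: card=600; try (C,hash)→1120, (B,merge)→2280, (C,merge)→2420, (B,hash)→3320, (B,nl)→12060, (C,nl)→12200; best=1120 via (C,hash)
  {AB}: card=600; try (A,hash)→2080, (A,nl_idx)→2200, (B,merge)→2880, (A,merge)→2960, (B,hash)→3440, (B,nl)→24120 …(+1); best=2080 via (A,hash)
  {AC}: card=1440; try (C,hash)→960, (A,merge)→1440, (C,merge)→1500, (A,hash)→1800, (A,nl_idx)→1920, (A,nl)→7260 …(+1); best=960 via (C,hash)
  {ABC}: card=360; try (C,hash)→3400, (A,hash)→3400, (B,hash)→5600, (A,nl_idx)→5680, (A,merge)→8680, (C,merge)→9100 …(+4); best=3400 via (C,hash)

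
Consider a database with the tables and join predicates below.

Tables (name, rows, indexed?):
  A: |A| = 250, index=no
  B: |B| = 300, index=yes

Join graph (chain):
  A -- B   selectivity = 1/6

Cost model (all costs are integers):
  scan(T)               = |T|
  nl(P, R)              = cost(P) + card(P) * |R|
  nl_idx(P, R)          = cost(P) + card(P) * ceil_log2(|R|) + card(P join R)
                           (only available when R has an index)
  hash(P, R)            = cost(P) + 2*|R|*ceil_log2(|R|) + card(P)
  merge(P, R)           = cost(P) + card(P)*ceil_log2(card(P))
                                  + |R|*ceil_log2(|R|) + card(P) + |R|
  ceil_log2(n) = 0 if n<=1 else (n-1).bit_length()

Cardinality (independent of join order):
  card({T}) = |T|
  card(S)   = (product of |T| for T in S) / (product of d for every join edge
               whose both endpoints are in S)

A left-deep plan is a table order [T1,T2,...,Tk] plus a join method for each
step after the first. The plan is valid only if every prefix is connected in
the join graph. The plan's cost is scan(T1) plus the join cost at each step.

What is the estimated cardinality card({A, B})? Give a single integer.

Tables in S: A(250), B(300)
Edges inside S: A-B(d=6)
numerator = 250 * 300 = 75000
denominator = 6 = 6
card(S) = 75000 / 6 = 12500

12500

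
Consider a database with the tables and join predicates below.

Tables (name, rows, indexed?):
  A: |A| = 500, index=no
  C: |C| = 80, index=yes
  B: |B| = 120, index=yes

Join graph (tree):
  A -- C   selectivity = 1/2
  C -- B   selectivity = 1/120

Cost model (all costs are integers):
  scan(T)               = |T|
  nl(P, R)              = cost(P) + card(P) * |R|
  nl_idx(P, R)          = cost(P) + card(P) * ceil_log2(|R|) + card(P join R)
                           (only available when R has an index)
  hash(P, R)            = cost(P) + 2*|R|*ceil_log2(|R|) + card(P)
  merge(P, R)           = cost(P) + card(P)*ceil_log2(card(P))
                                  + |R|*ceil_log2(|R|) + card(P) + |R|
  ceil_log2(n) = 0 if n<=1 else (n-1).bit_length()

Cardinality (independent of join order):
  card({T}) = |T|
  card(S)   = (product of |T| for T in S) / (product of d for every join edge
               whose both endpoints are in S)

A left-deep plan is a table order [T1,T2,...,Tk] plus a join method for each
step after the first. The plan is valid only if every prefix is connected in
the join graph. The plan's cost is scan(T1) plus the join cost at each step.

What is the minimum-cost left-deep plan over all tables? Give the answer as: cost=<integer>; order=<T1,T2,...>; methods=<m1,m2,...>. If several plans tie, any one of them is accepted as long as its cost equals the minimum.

Selinger DP (subsets sized 1..n):
  {A}: scan cost=500, card=500
  {C}: scan cost=80, card=80
  {B}: scan cost=120, card=120
  {AC}: card=20000; try (C,hash)→2120, (A,merge)→5720, (C,merge)→6140, (A,hash)→9160, (C,nl_idx)→24000, (A,nl)→40080 …(+1); best=2120 via (C,hash)
  {BC}: card=80; try (B,nl_idx)→720, (C,nl_idx)→1040, (C,hash)→1360, (B,merge)→1680, (C,merge)→1720, (B,hash)→1840 …(+2); best=720 via (B,nl_idx)
  {ABC}: card=20000; try (A,merge)→6360, (A,hash)→9800, (B,hash)→23800, (A,nl)→40720, (B,nl_idx)→162120, (B,merge)→323080 …(+1); best=6360 via (A,merge)

cost=6360; order=C,B,A; methods=nl_idx,merge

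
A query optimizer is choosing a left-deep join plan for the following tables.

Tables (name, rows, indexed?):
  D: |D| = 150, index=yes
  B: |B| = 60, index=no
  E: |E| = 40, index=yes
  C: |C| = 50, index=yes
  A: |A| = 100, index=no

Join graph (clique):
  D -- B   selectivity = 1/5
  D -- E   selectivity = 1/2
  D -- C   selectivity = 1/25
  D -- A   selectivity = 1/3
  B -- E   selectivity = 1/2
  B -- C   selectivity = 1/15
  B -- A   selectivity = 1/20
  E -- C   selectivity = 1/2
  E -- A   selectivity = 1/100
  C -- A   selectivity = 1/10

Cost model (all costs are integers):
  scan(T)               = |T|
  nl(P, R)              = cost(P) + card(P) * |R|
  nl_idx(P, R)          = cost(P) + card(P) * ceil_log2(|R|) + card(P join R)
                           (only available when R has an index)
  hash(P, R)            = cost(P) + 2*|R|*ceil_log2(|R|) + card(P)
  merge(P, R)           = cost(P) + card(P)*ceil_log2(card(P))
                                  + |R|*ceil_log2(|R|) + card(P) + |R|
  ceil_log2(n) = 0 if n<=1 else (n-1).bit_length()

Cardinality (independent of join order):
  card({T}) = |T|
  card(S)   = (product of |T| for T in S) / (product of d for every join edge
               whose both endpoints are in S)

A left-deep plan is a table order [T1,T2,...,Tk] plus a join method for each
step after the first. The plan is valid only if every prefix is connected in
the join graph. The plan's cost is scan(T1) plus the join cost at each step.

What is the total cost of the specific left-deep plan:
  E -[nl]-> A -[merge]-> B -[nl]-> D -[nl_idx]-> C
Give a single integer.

step 1: scan E: cost=40, card=40
step 2: join A via nl
    card(P join A) = 40*100/(100) = 40
    cost = 40 + 40*100 = 4040
step 3: join B via merge
    card(P join B) = 40*60/(2*20) = 60
    cost = 4040 + 40*6 + 60*6 + 40 + 60 = 4740
step 4: join D via nl
    card(P join D) = 60*150/(5*2*3) = 300
    cost = 4740 + 60*150 = 13740
step 5: join C via nl_idx
    card(P join C) = 300*50/(25*15*2*10) = 2
    cost = 13740 + 300*6 + 2 = 15542

15542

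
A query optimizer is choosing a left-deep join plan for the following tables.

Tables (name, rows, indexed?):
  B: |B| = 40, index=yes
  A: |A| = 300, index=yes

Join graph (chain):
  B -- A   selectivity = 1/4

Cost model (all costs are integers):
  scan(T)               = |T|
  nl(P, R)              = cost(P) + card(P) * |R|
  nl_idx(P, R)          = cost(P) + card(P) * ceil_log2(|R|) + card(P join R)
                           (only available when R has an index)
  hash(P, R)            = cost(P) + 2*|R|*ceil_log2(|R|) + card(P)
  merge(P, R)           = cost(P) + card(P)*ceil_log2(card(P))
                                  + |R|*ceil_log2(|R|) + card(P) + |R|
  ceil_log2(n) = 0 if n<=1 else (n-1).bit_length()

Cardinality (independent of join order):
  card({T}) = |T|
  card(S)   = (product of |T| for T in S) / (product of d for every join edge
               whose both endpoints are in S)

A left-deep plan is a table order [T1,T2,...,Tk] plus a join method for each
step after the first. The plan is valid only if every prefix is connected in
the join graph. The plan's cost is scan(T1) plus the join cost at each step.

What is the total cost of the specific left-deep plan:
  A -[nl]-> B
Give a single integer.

step 1: scan A: cost=300, card=300
step 2: join B via nl
    card(P join B) = 300*40/(4) = 3000
    cost = 300 + 300*40 = 12300

12300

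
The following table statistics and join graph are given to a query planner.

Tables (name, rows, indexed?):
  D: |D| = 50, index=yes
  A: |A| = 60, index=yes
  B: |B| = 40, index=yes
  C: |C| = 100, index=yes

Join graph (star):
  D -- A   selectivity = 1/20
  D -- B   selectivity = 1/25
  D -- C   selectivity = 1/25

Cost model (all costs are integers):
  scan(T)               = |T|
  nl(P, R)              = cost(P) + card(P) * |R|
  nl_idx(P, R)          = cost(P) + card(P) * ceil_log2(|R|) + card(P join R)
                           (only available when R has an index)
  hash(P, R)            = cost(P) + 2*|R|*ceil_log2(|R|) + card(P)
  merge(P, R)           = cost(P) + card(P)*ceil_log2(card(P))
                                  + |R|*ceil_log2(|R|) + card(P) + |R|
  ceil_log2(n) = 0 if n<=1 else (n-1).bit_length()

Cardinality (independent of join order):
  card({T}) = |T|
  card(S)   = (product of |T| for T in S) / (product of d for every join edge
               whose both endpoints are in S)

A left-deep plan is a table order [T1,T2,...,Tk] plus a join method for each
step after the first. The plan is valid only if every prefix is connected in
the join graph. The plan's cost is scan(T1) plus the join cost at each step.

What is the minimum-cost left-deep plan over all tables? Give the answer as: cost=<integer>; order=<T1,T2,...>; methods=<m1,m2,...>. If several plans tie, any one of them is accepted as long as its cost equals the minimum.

Selinger DP (subsets sized 1..n):
  {D}: scan cost=50, card=50
  {A}: scan cost=60, card=60
  {B}: scan cost=40, card=40
  {C}: scan cost=100, card=100
  {AD}: card=150; try (A,nl_idx)→500, (D,nl_idx)→570, (D,hash)→720, (A,hash)→820, (A,merge)→820, (D,merge)→830 …(+2); best=500 via (A,nl_idx)
  {BD}: card=80; try (D,nl_idx)→360, (B,nl_idx)→430, (B,hash)→580, (D,merge)→670, (D,hash)→680, (B,merge)→680 …(+2); best=360 via (D,nl_idx)
  {CD}: card=200; try (C,nl_idx)→600, (D,hash)→800, (D,nl_idx)→900, (C,merge)→1200, (D,merge)→1250, (C,hash)→1500 …(+2); best=600 via (C,nl_idx)
  {ABD}: card=240; try (A,nl_idx)→1080, (B,hash)→1130, (A,hash)→1160, (A,merge)→1420, (B,nl_idx)→1640, (B,merge)→2130 …(+2); best=1080 via (A,nl_idx)
  {ACD}: card=600; try (A,hash)→1520, (C,hash)→2050, (C,nl_idx)→2150, (A,nl_idx)→2400, (C,merge)→2650, (A,merge)→2820 …(+2); best=1520 via (A,hash)
  {BCD}: card=320; try (C,nl_idx)→1240, (B,hash)→1280, (C,merge)→1800, (C,hash)→1840, (B,nl_idx)→2120, (B,merge)→2680 …(+2); best=1240 via (C,nl_idx)
  {ABCD}: card=960; try (A,hash)→2280, (B,hash)→2600, (C,hash)→2720, (C,nl_idx)→3720, (C,merge)→4040, (A,nl_idx)→4120 …(+6); best=2280 via (A,hash)

cost=2280; order=B,D,C,A; methods=nl_idx,nl_idx,hash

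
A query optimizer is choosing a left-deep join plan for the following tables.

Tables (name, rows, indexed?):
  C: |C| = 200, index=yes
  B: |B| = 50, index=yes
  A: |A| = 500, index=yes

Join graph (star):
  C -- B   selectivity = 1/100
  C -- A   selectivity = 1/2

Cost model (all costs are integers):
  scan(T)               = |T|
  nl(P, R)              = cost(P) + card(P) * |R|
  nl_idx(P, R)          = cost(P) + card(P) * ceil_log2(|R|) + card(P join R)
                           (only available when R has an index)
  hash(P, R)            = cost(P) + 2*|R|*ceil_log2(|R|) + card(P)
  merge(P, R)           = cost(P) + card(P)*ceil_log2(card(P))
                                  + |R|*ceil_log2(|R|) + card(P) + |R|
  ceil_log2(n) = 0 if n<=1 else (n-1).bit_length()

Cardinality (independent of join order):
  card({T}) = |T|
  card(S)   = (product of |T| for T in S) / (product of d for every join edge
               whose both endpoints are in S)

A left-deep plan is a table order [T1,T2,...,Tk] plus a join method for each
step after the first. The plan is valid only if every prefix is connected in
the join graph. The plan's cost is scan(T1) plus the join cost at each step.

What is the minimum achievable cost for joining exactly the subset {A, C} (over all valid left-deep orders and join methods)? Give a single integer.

Selinger DP over subsets of {A,C}:
  {C}: scan cost=200, card=200
  {A}: scan cost=500, card=500
  {AC}: card=50000; try (C,hash)→4200, (A,merge)→7000, (C,merge)→7300, (A,hash)→9400, (A,nl_idx)→52000, (C,nl_idx)→54500 …(+2); best=4200 via (C,hash)

4200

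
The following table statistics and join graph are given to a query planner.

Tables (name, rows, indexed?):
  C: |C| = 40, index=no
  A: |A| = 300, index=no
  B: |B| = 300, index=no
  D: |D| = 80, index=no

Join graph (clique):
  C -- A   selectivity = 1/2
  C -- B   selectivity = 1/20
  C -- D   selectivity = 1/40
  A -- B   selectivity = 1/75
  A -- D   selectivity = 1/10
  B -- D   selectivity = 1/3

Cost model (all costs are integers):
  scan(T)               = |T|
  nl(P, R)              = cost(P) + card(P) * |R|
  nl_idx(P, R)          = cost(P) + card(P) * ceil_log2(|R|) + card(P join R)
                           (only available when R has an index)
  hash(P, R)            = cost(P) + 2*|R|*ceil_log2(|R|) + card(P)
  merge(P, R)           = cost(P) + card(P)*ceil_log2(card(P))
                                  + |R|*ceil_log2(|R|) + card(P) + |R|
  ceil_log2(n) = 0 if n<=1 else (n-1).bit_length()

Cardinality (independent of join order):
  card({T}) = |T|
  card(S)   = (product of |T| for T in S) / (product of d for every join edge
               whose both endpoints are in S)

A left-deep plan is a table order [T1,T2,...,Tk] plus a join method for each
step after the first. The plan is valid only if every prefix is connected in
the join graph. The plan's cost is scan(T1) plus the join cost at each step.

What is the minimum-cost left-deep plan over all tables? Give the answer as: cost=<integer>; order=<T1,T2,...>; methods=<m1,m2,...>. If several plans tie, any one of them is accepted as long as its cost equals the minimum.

cost=8600; order=B,C,D,A; methods=hash,hash,hash

Selinger DP (subsets sized 1..n):
  {C}: scan cost=40, card=40
  {A}: scan cost=300, card=300
  {B}: scan cost=300, card=300
  {D}: scan cost=80, card=80
  {AC}: card=6000; try (C,hash)→1080, (A,merge)→3320, (C,merge)→3580, (A,hash)→5480, (A,nl)→12040, (C,nl)→12300; best=1080 via (C,hash)
  {BC}: card=600; try (C,hash)→1080, (B,merge)→3320, (C,merge)→3580, (B,hash)→5480, (B,nl)→12040, (C,nl)→12300; best=1080 via (C,hash)
  {CD}: card=80; try (C,hash)→640, (D,merge)→960, (C,merge)→1000, (D,hash)→1200, (D,nl)→3240, (C,nl)→3280; best=640 via (C,hash)
  {AB}: card=1200; try (B,hash)→6000, (A,hash)→6000, (B,merge)→6300, (A,merge)→6300, (B,nl)→90300, (A,nl)→90300; best=6000 via (B,hash)
  {AD}: card=2400; try (D,hash)→1720, (A,merge)→3720, (D,merge)→3940, (A,hash)→5560, (A,nl)→24080, (D,nl)→24300; best=1720 via (D,hash)
  {BD}: card=8000; try (D,hash)→1720, (B,merge)→3720, (D,merge)→3940, (B,hash)→5560, (B,nl)→24080, (D,nl)→24300; best=1720 via (D,hash)
  {ABC}: card=1200; try (A,hash)→7080, (C,hash)→7680, (A,merge)→10680, (B,hash)→12480, (C,merge)→20680, (C,nl)→54000 …(+3); best=7080 via (A,hash)
  {ACD}: card=1200; try (A,merge)→4280, (C,hash)→4600, (A,hash)→6120, (D,hash)→8200, (A,nl)→24640, (C,merge)→33200 …(+3); best=4280 via (A,merge)
  {BCD}: card=400; try (D,hash)→2800, (B,merge)→4280, (B,hash)→6120, (D,merge)→8320, (C,hash)→10200, (B,nl)→24640 …(+3); best=2800 via (D,hash)
  {ABD}: card=3200; try (D,hash)→8320, (B,hash)→9520, (A,hash)→15120, (D,merge)→21040, (B,merge)→35920, (D,nl)→102000 …(+3); best=8320 via (D,hash)
  {ABCD}: card=80; try (A,hash)→8600, (D,hash)→9400, (A,merge)→9800, (B,hash)→10880, (C,hash)→12000, (B,merge)→21680 …(+6); best=8600 via (A,hash)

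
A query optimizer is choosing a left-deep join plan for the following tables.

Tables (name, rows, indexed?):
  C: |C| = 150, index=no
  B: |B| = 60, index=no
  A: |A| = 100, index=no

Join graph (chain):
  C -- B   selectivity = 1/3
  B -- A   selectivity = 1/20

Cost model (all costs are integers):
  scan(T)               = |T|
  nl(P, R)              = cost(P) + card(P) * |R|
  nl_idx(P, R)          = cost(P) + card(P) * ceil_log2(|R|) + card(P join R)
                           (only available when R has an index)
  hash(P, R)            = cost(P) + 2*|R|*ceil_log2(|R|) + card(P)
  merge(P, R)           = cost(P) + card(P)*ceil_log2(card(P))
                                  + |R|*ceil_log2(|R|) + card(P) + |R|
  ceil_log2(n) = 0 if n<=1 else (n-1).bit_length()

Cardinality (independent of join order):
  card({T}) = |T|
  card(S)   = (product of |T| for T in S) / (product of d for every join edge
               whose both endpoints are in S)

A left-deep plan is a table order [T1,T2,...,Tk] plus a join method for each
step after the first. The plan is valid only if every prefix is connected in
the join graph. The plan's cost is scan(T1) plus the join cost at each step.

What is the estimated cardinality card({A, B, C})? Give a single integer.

Tables in S: A(100), B(60), C(150)
Edges inside S: C-B(d=3), B-A(d=20)
numerator = 100 * 60 * 150 = 900000
denominator = 3 * 20 = 60
card(S) = 900000 / 60 = 15000

15000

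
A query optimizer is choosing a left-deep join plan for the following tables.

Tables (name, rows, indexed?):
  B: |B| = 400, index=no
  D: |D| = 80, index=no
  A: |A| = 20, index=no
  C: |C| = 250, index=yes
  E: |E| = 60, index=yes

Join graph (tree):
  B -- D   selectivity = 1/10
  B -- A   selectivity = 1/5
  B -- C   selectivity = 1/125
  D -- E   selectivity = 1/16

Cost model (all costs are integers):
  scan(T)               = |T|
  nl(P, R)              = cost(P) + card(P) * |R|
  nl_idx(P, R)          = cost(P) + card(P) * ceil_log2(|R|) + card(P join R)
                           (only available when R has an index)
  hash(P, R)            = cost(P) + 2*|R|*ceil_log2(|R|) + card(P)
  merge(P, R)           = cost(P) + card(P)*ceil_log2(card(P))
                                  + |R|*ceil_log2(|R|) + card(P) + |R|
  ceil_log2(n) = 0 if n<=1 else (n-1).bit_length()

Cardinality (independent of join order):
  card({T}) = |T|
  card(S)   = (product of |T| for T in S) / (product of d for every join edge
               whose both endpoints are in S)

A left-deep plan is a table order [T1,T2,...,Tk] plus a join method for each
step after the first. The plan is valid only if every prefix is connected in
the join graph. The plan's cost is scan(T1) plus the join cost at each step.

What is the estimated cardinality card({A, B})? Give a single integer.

Tables in S: A(20), B(400)
Edges inside S: B-A(d=5)
numerator = 20 * 400 = 8000
denominator = 5 = 5
card(S) = 8000 / 5 = 1600

1600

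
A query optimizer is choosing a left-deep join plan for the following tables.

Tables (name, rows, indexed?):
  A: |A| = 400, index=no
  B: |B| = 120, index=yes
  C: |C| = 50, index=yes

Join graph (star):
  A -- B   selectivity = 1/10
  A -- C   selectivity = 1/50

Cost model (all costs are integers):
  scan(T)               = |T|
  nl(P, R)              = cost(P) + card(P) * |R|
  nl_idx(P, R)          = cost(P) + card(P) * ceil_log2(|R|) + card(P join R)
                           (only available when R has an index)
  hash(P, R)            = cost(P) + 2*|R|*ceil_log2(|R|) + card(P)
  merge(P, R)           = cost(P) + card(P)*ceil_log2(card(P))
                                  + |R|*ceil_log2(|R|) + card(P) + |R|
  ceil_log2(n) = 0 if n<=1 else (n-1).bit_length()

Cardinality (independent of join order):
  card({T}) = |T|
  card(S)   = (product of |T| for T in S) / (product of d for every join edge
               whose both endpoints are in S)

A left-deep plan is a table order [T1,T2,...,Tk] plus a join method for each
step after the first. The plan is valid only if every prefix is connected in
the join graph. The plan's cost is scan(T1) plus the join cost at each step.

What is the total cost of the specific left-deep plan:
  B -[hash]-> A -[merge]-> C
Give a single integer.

74990

step 1: scan B: cost=120, card=120
step 2: join A via hash
    card(P join A) = 120*400/(10) = 4800
    cost = 120 + 2*400*9 + 120 = 7440
step 3: join C via merge
    card(P join C) = 4800*50/(50) = 4800
    cost = 7440 + 4800*13 + 50*6 + 4800 + 50 = 74990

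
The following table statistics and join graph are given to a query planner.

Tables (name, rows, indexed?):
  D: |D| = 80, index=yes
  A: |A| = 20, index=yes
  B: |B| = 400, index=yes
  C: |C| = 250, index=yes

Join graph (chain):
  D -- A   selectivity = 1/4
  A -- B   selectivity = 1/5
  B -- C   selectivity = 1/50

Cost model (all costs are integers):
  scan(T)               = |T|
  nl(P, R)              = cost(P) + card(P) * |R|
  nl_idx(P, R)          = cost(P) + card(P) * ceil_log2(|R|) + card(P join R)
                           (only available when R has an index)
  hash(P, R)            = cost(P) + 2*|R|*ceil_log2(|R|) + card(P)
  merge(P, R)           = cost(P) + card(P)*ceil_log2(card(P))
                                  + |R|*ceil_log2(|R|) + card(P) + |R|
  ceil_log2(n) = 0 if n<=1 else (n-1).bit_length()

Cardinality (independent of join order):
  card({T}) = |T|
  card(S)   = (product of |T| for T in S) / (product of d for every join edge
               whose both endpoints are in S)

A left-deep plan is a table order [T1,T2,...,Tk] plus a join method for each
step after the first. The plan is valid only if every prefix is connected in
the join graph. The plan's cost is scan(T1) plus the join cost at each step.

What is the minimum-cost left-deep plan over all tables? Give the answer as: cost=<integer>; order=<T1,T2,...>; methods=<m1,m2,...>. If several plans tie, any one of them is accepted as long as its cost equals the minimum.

cost=15720; order=B,A,C,D; methods=hash,hash,hash

Selinger DP (subsets sized 1..n):
  {D}: scan cost=80, card=80
  {A}: scan cost=20, card=20
  {B}: scan cost=400, card=400
  {C}: scan cost=250, card=250
  {AD}: card=400; try (A,hash)→360, (D,nl_idx)→560, (D,merge)→780, (A,merge)→840, (A,nl_idx)→880, (D,hash)→1160 …(+2); best=360 via (A,hash)
  {AB}: card=1600; try (A,hash)→1000, (B,nl_idx)→1800, (A,nl_idx)→4000, (B,merge)→4140, (A,merge)→4520, (B,hash)→7240 …(+2); best=1000 via (A,hash)
  {BC}: card=2000; try (B,nl_idx)→4500, (C,hash)→4800, (C,nl_idx)→5600, (B,merge)→6500, (C,merge)→6650, (B,hash)→7700 …(+2); best=4500 via (B,nl_idx)
  {ABD}: card=32000; try (D,hash)→3720, (B,hash)→7960, (B,merge)→8360, (D,merge)→20840, (B,nl_idx)→35960, (D,nl_idx)→44200 …(+2); best=3720 via (D,hash)
  {ABC}: card=8000; try (C,hash)→6600, (A,hash)→6700, (C,nl_idx)→21800, (C,merge)→22450, (A,nl_idx)→22500, (A,merge)→28620 …(+2); best=6600 via (C,hash)
  {ABCD}: card=160000; try (D,hash)→15720, (C,hash)→39720, (D,merge)→119240, (D,nl_idx)→222600, (C,nl_idx)→419720, (C,merge)→517970 …(+2); best=15720 via (D,hash)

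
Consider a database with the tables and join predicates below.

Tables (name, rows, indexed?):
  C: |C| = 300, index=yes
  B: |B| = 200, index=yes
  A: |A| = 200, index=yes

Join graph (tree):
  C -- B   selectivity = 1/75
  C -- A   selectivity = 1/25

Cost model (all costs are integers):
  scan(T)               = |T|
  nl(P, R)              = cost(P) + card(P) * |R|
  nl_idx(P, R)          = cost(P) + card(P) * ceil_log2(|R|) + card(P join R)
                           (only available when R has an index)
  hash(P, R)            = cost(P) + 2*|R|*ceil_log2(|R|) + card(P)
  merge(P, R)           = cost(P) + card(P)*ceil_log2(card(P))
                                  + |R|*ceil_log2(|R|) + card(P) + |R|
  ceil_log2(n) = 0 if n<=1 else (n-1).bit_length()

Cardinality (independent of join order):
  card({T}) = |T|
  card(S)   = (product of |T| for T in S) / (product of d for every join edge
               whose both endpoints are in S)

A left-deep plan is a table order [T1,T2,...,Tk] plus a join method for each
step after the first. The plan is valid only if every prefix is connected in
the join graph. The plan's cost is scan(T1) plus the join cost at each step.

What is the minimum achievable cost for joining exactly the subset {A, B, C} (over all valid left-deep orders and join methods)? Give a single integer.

Selinger DP over subsets of {A,B,C}:
  {C}: scan cost=300, card=300
  {B}: scan cost=200, card=200
  {A}: scan cost=200, card=200
  {BC}: card=800; try (C,nl_idx)→2800, (B,nl_idx)→3500, (B,hash)→3800, (C,merge)→5000, (B,merge)→5100, (C,hash)→5800 …(+2); best=2800 via (C,nl_idx)
  {AC}: card=2400; try (A,hash)→3800, (C,nl_idx)→4400, (C,merge)→5000, (A,merge)→5100, (A,nl_idx)→5100, (C,hash)→5800 …(+2); best=3800 via (A,hash)
  {ABC}: card=6400; try (A,hash)→6800, (B,hash)→9400, (A,merge)→13400, (A,nl_idx)→15600, (B,nl_idx)→29400, (B,merge)→36800 …(+2); best=6800 via (A,hash)

6800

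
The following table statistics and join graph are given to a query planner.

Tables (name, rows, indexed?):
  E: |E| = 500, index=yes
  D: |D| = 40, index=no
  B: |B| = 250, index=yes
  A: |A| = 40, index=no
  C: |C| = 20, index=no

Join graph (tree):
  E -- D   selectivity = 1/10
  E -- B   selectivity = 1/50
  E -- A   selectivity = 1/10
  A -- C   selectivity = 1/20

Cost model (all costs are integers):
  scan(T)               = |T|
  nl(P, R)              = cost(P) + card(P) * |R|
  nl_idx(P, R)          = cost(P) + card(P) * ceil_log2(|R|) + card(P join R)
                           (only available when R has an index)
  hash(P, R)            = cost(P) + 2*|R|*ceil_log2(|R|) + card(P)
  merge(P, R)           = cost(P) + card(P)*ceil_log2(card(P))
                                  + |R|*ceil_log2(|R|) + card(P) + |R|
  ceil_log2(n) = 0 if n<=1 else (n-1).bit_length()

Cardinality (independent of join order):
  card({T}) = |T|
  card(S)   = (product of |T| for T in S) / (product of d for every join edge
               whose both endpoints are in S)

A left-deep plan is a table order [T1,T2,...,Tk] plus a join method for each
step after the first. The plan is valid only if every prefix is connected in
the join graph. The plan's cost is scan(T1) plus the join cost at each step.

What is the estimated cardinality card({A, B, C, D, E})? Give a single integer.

Tables in S: A(40), B(250), C(20), D(40), E(500)
Edges inside S: E-D(d=10), E-B(d=50), E-A(d=10), A-C(d=20)
numerator = 40 * 250 * 20 * 40 * 500 = 4000000000
denominator = 10 * 50 * 10 * 20 = 100000
card(S) = 4000000000 / 100000 = 40000

40000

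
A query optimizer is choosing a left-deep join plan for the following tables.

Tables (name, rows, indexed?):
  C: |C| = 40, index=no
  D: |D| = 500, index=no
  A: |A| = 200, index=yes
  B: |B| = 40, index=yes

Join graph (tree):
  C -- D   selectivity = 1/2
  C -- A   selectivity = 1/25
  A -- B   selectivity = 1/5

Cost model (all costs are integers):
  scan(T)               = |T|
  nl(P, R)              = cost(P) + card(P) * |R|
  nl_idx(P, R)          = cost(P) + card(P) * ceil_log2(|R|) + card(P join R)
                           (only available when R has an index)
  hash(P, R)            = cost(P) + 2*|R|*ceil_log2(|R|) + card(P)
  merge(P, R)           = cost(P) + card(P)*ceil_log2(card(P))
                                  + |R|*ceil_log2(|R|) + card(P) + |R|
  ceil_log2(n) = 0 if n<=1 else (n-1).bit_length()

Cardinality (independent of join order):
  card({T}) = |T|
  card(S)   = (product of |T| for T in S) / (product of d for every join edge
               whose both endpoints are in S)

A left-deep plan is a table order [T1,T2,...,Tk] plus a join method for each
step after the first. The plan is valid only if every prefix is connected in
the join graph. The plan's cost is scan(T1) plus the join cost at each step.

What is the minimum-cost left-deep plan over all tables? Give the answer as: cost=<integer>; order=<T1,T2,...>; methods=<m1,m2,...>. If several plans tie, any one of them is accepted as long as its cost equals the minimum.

Selinger DP (subsets sized 1..n):
  {C}: scan cost=40, card=40
  {D}: scan cost=500, card=500
  {A}: scan cost=200, card=200
  {B}: scan cost=40, card=40
  {CD}: card=10000; try (C,hash)→1480, (D,merge)→5320, (C,merge)→5780, (D,hash)→9080, (D,nl)→20040, (C,nl)→20500; best=1480 via (C,hash)
  {AC}: card=320; try (A,nl_idx)→680, (C,hash)→880, (A,merge)→2120, (C,merge)→2280, (A,hash)→3280, (A,nl)→8040 …(+1); best=680 via (A,nl_idx)
  {AB}: card=1600; try (B,hash)→880, (A,nl_idx)→1960, (A,merge)→2120, (B,merge)→2280, (B,nl_idx)→3000, (A,hash)→3280 …(+2); best=880 via (B,hash)
  {ACD}: card=80000; try (D,merge)→8880, (D,hash)→10000, (A,hash)→14680, (A,merge)→153280, (D,nl)→160680, (A,nl_idx)→161480 …(+1); best=8880 via (D,merge)
  {ABC}: card=2560; try (B,hash)→1480, (C,hash)→2960, (B,merge)→4160, (B,nl_idx)→5160, (B,nl)→13480, (C,merge)→20360 …(+1); best=1480 via (B,hash)
  {ABCD}: card=640000; try (D,hash)→13040, (D,merge)→39760, (B,hash)→89360, (B,nl_idx)→1128880, (D,nl)→1281480, (B,merge)→1449160 …(+1); best=13040 via (D,hash)

cost=13040; order=C,A,B,D; methods=nl_idx,hash,hash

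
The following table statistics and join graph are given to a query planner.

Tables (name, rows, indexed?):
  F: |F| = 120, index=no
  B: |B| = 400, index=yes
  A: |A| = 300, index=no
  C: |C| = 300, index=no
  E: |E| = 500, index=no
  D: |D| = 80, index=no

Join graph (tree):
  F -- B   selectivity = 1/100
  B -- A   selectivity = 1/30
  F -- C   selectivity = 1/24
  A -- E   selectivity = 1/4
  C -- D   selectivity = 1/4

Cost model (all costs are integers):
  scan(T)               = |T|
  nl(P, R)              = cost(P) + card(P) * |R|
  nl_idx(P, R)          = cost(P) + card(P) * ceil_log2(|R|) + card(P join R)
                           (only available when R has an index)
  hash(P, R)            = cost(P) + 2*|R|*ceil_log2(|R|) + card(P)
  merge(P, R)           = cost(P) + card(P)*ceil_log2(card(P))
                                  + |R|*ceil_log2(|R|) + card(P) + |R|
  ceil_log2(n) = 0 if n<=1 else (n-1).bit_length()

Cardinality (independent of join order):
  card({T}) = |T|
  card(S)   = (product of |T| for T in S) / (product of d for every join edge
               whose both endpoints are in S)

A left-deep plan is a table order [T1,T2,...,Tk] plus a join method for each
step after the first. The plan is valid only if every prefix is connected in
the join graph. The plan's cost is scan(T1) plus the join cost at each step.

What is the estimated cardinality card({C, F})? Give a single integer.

Tables in S: C(300), F(120)
Edges inside S: F-C(d=24)
numerator = 300 * 120 = 36000
denominator = 24 = 24
card(S) = 36000 / 24 = 1500

1500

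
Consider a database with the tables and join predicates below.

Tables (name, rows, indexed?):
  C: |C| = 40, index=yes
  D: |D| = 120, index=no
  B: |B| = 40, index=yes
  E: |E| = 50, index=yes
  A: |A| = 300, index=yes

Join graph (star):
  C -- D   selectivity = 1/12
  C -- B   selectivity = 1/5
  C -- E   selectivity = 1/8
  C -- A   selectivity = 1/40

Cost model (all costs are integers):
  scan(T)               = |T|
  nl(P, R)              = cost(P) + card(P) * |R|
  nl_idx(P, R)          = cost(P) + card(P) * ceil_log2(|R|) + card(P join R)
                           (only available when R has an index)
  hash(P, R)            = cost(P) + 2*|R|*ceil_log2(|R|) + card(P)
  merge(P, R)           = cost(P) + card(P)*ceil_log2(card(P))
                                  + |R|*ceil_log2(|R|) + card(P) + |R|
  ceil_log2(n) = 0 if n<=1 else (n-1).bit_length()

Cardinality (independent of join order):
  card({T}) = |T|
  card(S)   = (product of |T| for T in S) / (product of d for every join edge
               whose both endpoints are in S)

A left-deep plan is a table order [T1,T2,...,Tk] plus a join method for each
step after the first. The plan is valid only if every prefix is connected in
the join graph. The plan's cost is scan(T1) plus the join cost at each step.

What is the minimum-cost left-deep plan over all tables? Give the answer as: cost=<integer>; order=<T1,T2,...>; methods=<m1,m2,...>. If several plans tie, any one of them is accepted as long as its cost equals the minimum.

Selinger DP (subsets sized 1..n):
  {C}: scan cost=40, card=40
  {D}: scan cost=120, card=120
  {B}: scan cost=40, card=40
  {E}: scan cost=50, card=50
  {A}: scan cost=300, card=300
  {CD}: card=400; try (C,hash)→720, (C,nl_idx)→1240, (D,merge)→1280, (C,merge)→1360, (D,hash)→1760, (D,nl)→4840 …(+1); best=720 via (C,hash)
  {BC}: card=320; try (C,hash)→560, (B,hash)→560, (C,merge)→600, (C,nl_idx)→600, (B,merge)→600, (B,nl_idx)→600 …(+2); best=560 via (C,hash)
  {CE}: card=250; try (E,nl_idx)→530, (C,hash)→580, (C,nl_idx)→600, (E,merge)→670, (E,hash)→680, (C,merge)→680 …(+2); best=530 via (E,nl_idx)
  {AC}: card=300; try (A,nl_idx)→700, (C,hash)→1080, (C,nl_idx)→2400, (A,merge)→3320, (C,merge)→3580, (A,hash)→5480 …(+2); best=700 via (A,nl_idx)
  {BCD}: card=3200; try (B,hash)→1600, (D,hash)→2560, (D,merge)→4720, (B,merge)→5000, (B,nl_idx)→6320, (B,nl)→16720 …(+1); best=1600 via (B,hash)
  {CDE}: card=2500; try (E,hash)→1720, (D,hash)→2460, (D,merge)→3740, (E,merge)→5070, (E,nl_idx)→5620, (E,nl)→20720 …(+1); best=1720 via (E,hash)
  {ACD}: card=3000; try (D,hash)→2680, (D,merge)→4660, (A,hash)→6520, (A,nl_idx)→7320, (A,merge)→7720, (D,nl)→36700 …(+1); best=2680 via (D,hash)
  {BCE}: card=2000; try (B,hash)→1260, (E,hash)→1480, (B,merge)→3060, (B,nl_idx)→4030, (E,merge)→4110, (E,nl_idx)→4480 …(+2); best=1260 via (B,hash)
  {ABC}: card=2400; try (B,hash)→1480, (B,merge)→3980, (B,nl_idx)→4900, (A,nl_idx)→5840, (A,hash)→6280, (A,merge)→6760 …(+2); best=1480 via (B,hash)
  {ACE}: card=1875; try (E,hash)→1600, (E,merge)→4050, (E,nl_idx)→4375, (A,nl_idx)→4655, (A,merge)→5780, (A,hash)→6180 …(+2); best=1600 via (E,hash)
  {BCDE}: card=20000; try (B,hash)→4700, (D,hash)→4940, (E,hash)→5400, (D,merge)→26220, (B,merge)→34500, (B,nl_idx)→36720 …(+5); best=4700 via (B,hash)
  {ABCD}: card=24000; try (D,hash)→5560, (B,hash)→6160, (A,hash)→10200, (D,merge)→33640, (B,merge)→41960, (B,nl_idx)→44680 …(+5); best=5560 via (D,hash)
  {ACDE}: card=18750; try (D,hash)→5155, (E,hash)→6280, (A,hash)→9620, (D,merge)→25060, (A,merge)→37220, (E,nl_idx)→39430 …(+5); best=5155 via (D,hash)
  {ABCE}: card=15000; try (B,hash)→3955, (E,hash)→4480, (A,hash)→8660, (B,merge)→24380, (B,nl_idx)→27850, (A,merge)→28260 …(+6); best=3955 via (B,hash)
  {ABCDE}: card=150000; try (D,hash)→20635, (B,hash)→24385, (A,hash)→30100, (E,hash)→30160, (D,merge)→229915, (B,nl_idx)→267655 …(+9); best=20635 via (D,hash)

cost=20635; order=C,A,E,B,D; methods=nl_idx,hash,hash,hash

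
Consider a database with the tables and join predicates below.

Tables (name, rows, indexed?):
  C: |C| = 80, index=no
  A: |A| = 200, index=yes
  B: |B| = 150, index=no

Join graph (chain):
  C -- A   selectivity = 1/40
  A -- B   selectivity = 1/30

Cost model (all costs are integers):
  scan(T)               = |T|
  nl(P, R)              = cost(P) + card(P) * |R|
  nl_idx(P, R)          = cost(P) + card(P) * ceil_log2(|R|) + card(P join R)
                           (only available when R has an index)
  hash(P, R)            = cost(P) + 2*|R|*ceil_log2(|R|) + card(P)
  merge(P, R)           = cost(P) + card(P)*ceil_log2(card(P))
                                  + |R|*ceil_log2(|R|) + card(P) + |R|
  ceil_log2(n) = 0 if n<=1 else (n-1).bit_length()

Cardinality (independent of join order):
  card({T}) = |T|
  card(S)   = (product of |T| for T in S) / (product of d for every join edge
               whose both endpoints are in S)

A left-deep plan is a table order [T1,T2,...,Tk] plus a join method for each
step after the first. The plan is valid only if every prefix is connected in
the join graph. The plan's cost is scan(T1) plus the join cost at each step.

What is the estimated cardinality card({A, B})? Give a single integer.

Tables in S: A(200), B(150)
Edges inside S: A-B(d=30)
numerator = 200 * 150 = 30000
denominator = 30 = 30
card(S) = 30000 / 30 = 1000

1000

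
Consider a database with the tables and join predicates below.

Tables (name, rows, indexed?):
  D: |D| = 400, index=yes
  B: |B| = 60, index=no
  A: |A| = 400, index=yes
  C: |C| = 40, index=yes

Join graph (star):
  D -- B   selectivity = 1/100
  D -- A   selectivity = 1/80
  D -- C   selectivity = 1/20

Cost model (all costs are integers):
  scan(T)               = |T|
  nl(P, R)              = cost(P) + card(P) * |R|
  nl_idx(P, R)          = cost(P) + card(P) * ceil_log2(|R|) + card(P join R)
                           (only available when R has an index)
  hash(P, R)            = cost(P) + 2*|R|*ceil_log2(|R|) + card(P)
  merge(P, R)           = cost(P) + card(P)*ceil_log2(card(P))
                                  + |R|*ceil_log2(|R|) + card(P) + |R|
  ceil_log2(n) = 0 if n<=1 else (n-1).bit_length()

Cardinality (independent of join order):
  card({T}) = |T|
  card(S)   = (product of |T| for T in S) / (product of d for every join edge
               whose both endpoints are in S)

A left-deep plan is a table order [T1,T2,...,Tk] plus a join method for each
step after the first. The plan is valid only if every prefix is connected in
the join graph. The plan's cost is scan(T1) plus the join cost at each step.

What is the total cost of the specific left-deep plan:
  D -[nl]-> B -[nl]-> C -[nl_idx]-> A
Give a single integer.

step 1: scan D: cost=400, card=400
step 2: join B via nl
    card(P join B) = 400*60/(100) = 240
    cost = 400 + 400*60 = 24400
step 3: join C via nl
    card(P join C) = 240*40/(20) = 480
    cost = 24400 + 240*40 = 34000
step 4: join A via nl_idx
    card(P join A) = 480*400/(80) = 2400
    cost = 34000 + 480*9 + 2400 = 40720

40720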